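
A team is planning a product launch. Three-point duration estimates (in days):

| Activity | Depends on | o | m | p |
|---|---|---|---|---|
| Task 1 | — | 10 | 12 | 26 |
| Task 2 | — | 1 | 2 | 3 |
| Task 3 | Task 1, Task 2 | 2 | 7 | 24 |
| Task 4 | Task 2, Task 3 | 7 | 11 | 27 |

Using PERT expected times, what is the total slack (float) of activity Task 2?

te_Task 1 = (10 + 4·12 + 26)/6 = 84/6 = 14
te_Task 2 = (1 + 4·2 + 3)/6 = 12/6 = 2
te_Task 3 = (2 + 4·7 + 24)/6 = 54/6 = 9
te_Task 4 = (7 + 4·11 + 27)/6 = 78/6 = 13

Forward pass:
ES_Task 1 = 0; EF_Task 1 = 14
ES_Task 2 = 0; EF_Task 2 = 2
ES_Task 3 = max(EF_Task 1=14, EF_Task 2=2) = 14; EF_Task 3 = 14+9 = 23
ES_Task 4 = max(EF_Task 2=2, EF_Task 3=23) = 23; EF_Task 4 = 23+13 = 36
Expected project duration μ = 36 days. Critical path: Task 1 → Task 3 → Task 4.

Backward pass:
LF_Task 4 = 36; LS_Task 4 = 36−13 = 23
LF_Task 3 = LS_Task 4 = 23; LS_Task 3 = 23−9 = 14
LF_Task 2 = min(LS_Task 3=14, LS_Task 4=23) = 14; LS_Task 2 = 14−2 = 12
LF_Task 1 = LS_Task 3 = 14; LS_Task 1 = 14−14 = 0
Slack_Task 2 = LS_Task 2 − ES_Task 2 = 12 − 0 = 12

12 days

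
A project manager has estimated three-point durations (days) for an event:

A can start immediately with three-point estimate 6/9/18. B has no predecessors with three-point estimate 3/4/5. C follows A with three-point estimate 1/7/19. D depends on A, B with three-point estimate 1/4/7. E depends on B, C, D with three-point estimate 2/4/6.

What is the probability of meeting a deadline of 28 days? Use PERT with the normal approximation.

te_A = (6 + 4·9 + 18)/6 = 60/6 = 10; σ²_A = ((18−6)/6)² = 4.000
te_B = (3 + 4·4 + 5)/6 = 24/6 = 4; σ²_B = ((5−3)/6)² = 0.111
te_C = (1 + 4·7 + 19)/6 = 48/6 = 8; σ²_C = ((19−1)/6)² = 9.000
te_D = (1 + 4·4 + 7)/6 = 24/6 = 4; σ²_D = ((7−1)/6)² = 1.000
te_E = (2 + 4·4 + 6)/6 = 24/6 = 4; σ²_E = ((6−2)/6)² = 0.444

Forward pass:
ES_A = 0; EF_A = 10
ES_B = 0; EF_B = 4
ES_C = 10; EF_C = 10+8 = 18
ES_D = max(EF_A=10, EF_B=4) = 10; EF_D = 10+4 = 14
ES_E = max(EF_B=4, EF_C=18, EF_D=14) = 18; EF_E = 18+4 = 22
Expected project duration μ = 22 days. Critical path: A → C → E.

Variance along critical path = 4.000 + 9.000 + 0.444 = 13.444; σ = √13.444 = 3.667 days.
Z = (28 − 22) / 3.667 = 1.636
P(T ≤ 28) = Φ(1.636) ≈ 0.949

0.949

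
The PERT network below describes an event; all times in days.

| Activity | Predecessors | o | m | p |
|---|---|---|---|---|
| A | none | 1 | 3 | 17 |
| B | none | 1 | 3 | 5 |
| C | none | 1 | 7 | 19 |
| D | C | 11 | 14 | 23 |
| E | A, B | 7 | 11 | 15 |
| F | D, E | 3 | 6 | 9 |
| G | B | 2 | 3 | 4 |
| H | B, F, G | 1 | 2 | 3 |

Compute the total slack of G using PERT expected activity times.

te_A = (1 + 4·3 + 17)/6 = 30/6 = 5
te_B = (1 + 4·3 + 5)/6 = 18/6 = 3
te_C = (1 + 4·7 + 19)/6 = 48/6 = 8
te_D = (11 + 4·14 + 23)/6 = 90/6 = 15
te_E = (7 + 4·11 + 15)/6 = 66/6 = 11
te_F = (3 + 4·6 + 9)/6 = 36/6 = 6
te_G = (2 + 4·3 + 4)/6 = 18/6 = 3
te_H = (1 + 4·2 + 3)/6 = 12/6 = 2

Forward pass:
ES_A = 0; EF_A = 5
ES_B = 0; EF_B = 3
ES_C = 0; EF_C = 8
ES_D = 8; EF_D = 8+15 = 23
ES_E = max(EF_A=5, EF_B=3) = 5; EF_E = 5+11 = 16
ES_F = max(EF_D=23, EF_E=16) = 23; EF_F = 23+6 = 29
ES_G = 3; EF_G = 3+3 = 6
ES_H = max(EF_B=3, EF_F=29, EF_G=6) = 29; EF_H = 29+2 = 31
Expected project duration μ = 31 days. Critical path: C → D → F → H.

Backward pass:
LF_H = 31; LS_H = 31−2 = 29
LF_G = LS_H = 29; LS_G = 29−3 = 26
LF_F = LS_H = 29; LS_F = 29−6 = 23
LF_E = LS_F = 23; LS_E = 23−11 = 12
LF_D = LS_F = 23; LS_D = 23−15 = 8
LF_C = LS_D = 8; LS_C = 8−8 = 0
LF_B = min(LS_E=12, LS_G=26, LS_H=29) = 12; LS_B = 12−3 = 9
LF_A = LS_E = 12; LS_A = 12−5 = 7
Slack_G = LS_G − ES_G = 26 − 3 = 23

23 days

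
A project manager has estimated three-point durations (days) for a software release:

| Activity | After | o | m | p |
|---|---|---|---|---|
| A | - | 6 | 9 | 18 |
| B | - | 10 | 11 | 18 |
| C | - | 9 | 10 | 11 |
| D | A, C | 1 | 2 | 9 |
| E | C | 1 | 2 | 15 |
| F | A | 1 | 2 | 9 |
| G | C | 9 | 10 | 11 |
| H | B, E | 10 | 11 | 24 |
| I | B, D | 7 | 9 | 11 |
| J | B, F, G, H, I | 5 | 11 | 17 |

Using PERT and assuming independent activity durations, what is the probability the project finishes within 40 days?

0.697

te_A = (6 + 4·9 + 18)/6 = 60/6 = 10; σ²_A = ((18−6)/6)² = 4.000
te_B = (10 + 4·11 + 18)/6 = 72/6 = 12; σ²_B = ((18−10)/6)² = 1.778
te_C = (9 + 4·10 + 11)/6 = 60/6 = 10; σ²_C = ((11−9)/6)² = 0.111
te_D = (1 + 4·2 + 9)/6 = 18/6 = 3; σ²_D = ((9−1)/6)² = 1.778
te_E = (1 + 4·2 + 15)/6 = 24/6 = 4; σ²_E = ((15−1)/6)² = 5.444
te_F = (1 + 4·2 + 9)/6 = 18/6 = 3; σ²_F = ((9−1)/6)² = 1.778
te_G = (9 + 4·10 + 11)/6 = 60/6 = 10; σ²_G = ((11−9)/6)² = 0.111
te_H = (10 + 4·11 + 24)/6 = 78/6 = 13; σ²_H = ((24−10)/6)² = 5.444
te_I = (7 + 4·9 + 11)/6 = 54/6 = 9; σ²_I = ((11−7)/6)² = 0.444
te_J = (5 + 4·11 + 17)/6 = 66/6 = 11; σ²_J = ((17−5)/6)² = 4.000

Forward pass:
ES_A = 0; EF_A = 10
ES_B = 0; EF_B = 12
ES_C = 0; EF_C = 10
ES_D = max(EF_A=10, EF_C=10) = 10; EF_D = 10+3 = 13
ES_E = 10; EF_E = 10+4 = 14
ES_F = 10; EF_F = 10+3 = 13
ES_G = 10; EF_G = 10+10 = 20
ES_H = max(EF_B=12, EF_E=14) = 14; EF_H = 14+13 = 27
ES_I = max(EF_B=12, EF_D=13) = 13; EF_I = 13+9 = 22
ES_J = max(EF_B=12, EF_F=13, EF_G=20, EF_H=27, EF_I=22) = 27; EF_J = 27+11 = 38
Expected project duration μ = 38 days. Critical path: C → E → H → J.

Variance along critical path = 0.111 + 5.444 + 5.444 + 4.000 = 15.000; σ = √15.000 = 3.873 days.
Z = (40 − 38) / 3.873 = 0.516
P(T ≤ 40) = Φ(0.516) ≈ 0.697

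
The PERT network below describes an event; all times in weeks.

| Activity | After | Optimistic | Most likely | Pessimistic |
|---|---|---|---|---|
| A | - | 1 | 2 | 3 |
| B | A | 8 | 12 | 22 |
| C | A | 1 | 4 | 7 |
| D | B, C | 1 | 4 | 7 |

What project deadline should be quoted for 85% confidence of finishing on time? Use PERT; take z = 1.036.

te_A = (1 + 4·2 + 3)/6 = 12/6 = 2; σ²_A = ((3−1)/6)² = 0.111
te_B = (8 + 4·12 + 22)/6 = 78/6 = 13; σ²_B = ((22−8)/6)² = 5.444
te_C = (1 + 4·4 + 7)/6 = 24/6 = 4; σ²_C = ((7−1)/6)² = 1.000
te_D = (1 + 4·4 + 7)/6 = 24/6 = 4; σ²_D = ((7−1)/6)² = 1.000

Forward pass:
ES_A = 0; EF_A = 2
ES_B = 2; EF_B = 2+13 = 15
ES_C = 2; EF_C = 2+4 = 6
ES_D = max(EF_B=15, EF_C=6) = 15; EF_D = 15+4 = 19
Expected project duration μ = 19 weeks. Critical path: A → B → D.

Variance along critical path = 0.111 + 5.444 + 1.000 = 6.556; σ = 2.560 weeks.
D = μ + z·σ = 19 + 1.036·2.560 = 21.7 weeks

21.7 weeks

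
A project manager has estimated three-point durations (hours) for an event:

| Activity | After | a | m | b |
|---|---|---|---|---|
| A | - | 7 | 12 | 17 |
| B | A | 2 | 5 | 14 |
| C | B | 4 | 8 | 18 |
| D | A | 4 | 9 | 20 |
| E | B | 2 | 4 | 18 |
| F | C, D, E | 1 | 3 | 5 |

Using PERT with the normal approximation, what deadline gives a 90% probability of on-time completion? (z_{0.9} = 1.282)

34.6 hours

te_A = (7 + 4·12 + 17)/6 = 72/6 = 12; σ²_A = ((17−7)/6)² = 2.778
te_B = (2 + 4·5 + 14)/6 = 36/6 = 6; σ²_B = ((14−2)/6)² = 4.000
te_C = (4 + 4·8 + 18)/6 = 54/6 = 9; σ²_C = ((18−4)/6)² = 5.444
te_D = (4 + 4·9 + 20)/6 = 60/6 = 10; σ²_D = ((20−4)/6)² = 7.111
te_E = (2 + 4·4 + 18)/6 = 36/6 = 6; σ²_E = ((18−2)/6)² = 7.111
te_F = (1 + 4·3 + 5)/6 = 18/6 = 3; σ²_F = ((5−1)/6)² = 0.444

Forward pass:
ES_A = 0; EF_A = 12
ES_B = 12; EF_B = 12+6 = 18
ES_C = 18; EF_C = 18+9 = 27
ES_D = 12; EF_D = 12+10 = 22
ES_E = 18; EF_E = 18+6 = 24
ES_F = max(EF_C=27, EF_D=22, EF_E=24) = 27; EF_F = 27+3 = 30
Expected project duration μ = 30 hours. Critical path: A → B → C → F.

Variance along critical path = 2.778 + 4.000 + 5.444 + 0.444 = 12.667; σ = 3.559 hours.
D = μ + z·σ = 30 + 1.282·3.559 = 34.6 hours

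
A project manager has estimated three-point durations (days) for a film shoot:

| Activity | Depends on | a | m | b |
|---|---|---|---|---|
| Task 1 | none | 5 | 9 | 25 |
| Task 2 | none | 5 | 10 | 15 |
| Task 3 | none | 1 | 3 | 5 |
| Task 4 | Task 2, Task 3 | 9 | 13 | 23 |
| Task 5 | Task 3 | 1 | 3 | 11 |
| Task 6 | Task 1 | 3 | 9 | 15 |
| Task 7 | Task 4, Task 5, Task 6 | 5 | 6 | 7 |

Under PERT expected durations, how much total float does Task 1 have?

te_Task 1 = (5 + 4·9 + 25)/6 = 66/6 = 11
te_Task 2 = (5 + 4·10 + 15)/6 = 60/6 = 10
te_Task 3 = (1 + 4·3 + 5)/6 = 18/6 = 3
te_Task 4 = (9 + 4·13 + 23)/6 = 84/6 = 14
te_Task 5 = (1 + 4·3 + 11)/6 = 24/6 = 4
te_Task 6 = (3 + 4·9 + 15)/6 = 54/6 = 9
te_Task 7 = (5 + 4·6 + 7)/6 = 36/6 = 6

Forward pass:
ES_Task 1 = 0; EF_Task 1 = 11
ES_Task 2 = 0; EF_Task 2 = 10
ES_Task 3 = 0; EF_Task 3 = 3
ES_Task 4 = max(EF_Task 2=10, EF_Task 3=3) = 10; EF_Task 4 = 10+14 = 24
ES_Task 5 = 3; EF_Task 5 = 3+4 = 7
ES_Task 6 = 11; EF_Task 6 = 11+9 = 20
ES_Task 7 = max(EF_Task 4=24, EF_Task 5=7, EF_Task 6=20) = 24; EF_Task 7 = 24+6 = 30
Expected project duration μ = 30 days. Critical path: Task 2 → Task 4 → Task 7.

Backward pass:
LF_Task 7 = 30; LS_Task 7 = 30−6 = 24
LF_Task 6 = LS_Task 7 = 24; LS_Task 6 = 24−9 = 15
LF_Task 5 = LS_Task 7 = 24; LS_Task 5 = 24−4 = 20
LF_Task 4 = LS_Task 7 = 24; LS_Task 4 = 24−14 = 10
LF_Task 3 = min(LS_Task 4=10, LS_Task 5=20) = 10; LS_Task 3 = 10−3 = 7
LF_Task 2 = LS_Task 4 = 10; LS_Task 2 = 10−10 = 0
LF_Task 1 = LS_Task 6 = 15; LS_Task 1 = 15−11 = 4
Slack_Task 1 = LS_Task 1 − ES_Task 1 = 4 − 0 = 4

4 days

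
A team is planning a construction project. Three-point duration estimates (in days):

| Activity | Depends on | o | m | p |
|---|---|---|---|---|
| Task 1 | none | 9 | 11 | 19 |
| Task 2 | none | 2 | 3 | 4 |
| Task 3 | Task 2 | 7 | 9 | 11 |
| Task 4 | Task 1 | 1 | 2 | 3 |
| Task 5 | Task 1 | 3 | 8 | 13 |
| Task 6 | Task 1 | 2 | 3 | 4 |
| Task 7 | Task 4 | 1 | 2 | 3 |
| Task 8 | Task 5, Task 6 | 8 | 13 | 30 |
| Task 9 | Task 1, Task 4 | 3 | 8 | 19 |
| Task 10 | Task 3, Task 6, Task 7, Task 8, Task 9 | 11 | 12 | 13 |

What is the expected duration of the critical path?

te_Task 1 = (9 + 4·11 + 19)/6 = 72/6 = 12
te_Task 2 = (2 + 4·3 + 4)/6 = 18/6 = 3
te_Task 3 = (7 + 4·9 + 11)/6 = 54/6 = 9
te_Task 4 = (1 + 4·2 + 3)/6 = 12/6 = 2
te_Task 5 = (3 + 4·8 + 13)/6 = 48/6 = 8
te_Task 6 = (2 + 4·3 + 4)/6 = 18/6 = 3
te_Task 7 = (1 + 4·2 + 3)/6 = 12/6 = 2
te_Task 8 = (8 + 4·13 + 30)/6 = 90/6 = 15
te_Task 9 = (3 + 4·8 + 19)/6 = 54/6 = 9
te_Task 10 = (11 + 4·12 + 13)/6 = 72/6 = 12

Forward pass:
ES_Task 1 = 0; EF_Task 1 = 12
ES_Task 2 = 0; EF_Task 2 = 3
ES_Task 3 = 3; EF_Task 3 = 3+9 = 12
ES_Task 4 = 12; EF_Task 4 = 12+2 = 14
ES_Task 5 = 12; EF_Task 5 = 12+8 = 20
ES_Task 6 = 12; EF_Task 6 = 12+3 = 15
ES_Task 7 = 14; EF_Task 7 = 14+2 = 16
ES_Task 8 = max(EF_Task 5=20, EF_Task 6=15) = 20; EF_Task 8 = 20+15 = 35
ES_Task 9 = max(EF_Task 1=12, EF_Task 4=14) = 14; EF_Task 9 = 14+9 = 23
ES_Task 10 = max(EF_Task 3=12, EF_Task 6=15, EF_Task 7=16, EF_Task 8=35, EF_Task 9=23) = 35; EF_Task 10 = 35+12 = 47
Expected project duration μ = 47 days. Critical path: Task 1 → Task 5 → Task 8 → Task 10.

47 days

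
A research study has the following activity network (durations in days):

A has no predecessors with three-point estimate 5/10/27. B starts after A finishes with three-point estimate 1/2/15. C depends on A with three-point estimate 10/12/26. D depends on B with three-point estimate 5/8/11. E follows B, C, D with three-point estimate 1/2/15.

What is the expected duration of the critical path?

te_A = (5 + 4·10 + 27)/6 = 72/6 = 12
te_B = (1 + 4·2 + 15)/6 = 24/6 = 4
te_C = (10 + 4·12 + 26)/6 = 84/6 = 14
te_D = (5 + 4·8 + 11)/6 = 48/6 = 8
te_E = (1 + 4·2 + 15)/6 = 24/6 = 4

Forward pass:
ES_A = 0; EF_A = 12
ES_B = 12; EF_B = 12+4 = 16
ES_C = 12; EF_C = 12+14 = 26
ES_D = 16; EF_D = 16+8 = 24
ES_E = max(EF_B=16, EF_C=26, EF_D=24) = 26; EF_E = 26+4 = 30
Expected project duration μ = 30 days. Critical path: A → C → E.

30 days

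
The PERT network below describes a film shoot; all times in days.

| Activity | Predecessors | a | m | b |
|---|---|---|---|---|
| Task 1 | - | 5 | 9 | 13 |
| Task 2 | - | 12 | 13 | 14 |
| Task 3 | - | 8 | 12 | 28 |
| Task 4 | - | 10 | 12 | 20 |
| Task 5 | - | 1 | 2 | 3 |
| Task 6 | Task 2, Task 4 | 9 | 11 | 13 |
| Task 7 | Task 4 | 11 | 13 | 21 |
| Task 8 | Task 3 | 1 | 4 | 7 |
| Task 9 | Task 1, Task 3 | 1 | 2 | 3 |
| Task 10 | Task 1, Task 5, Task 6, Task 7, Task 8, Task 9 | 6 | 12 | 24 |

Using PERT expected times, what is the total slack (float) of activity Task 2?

te_Task 1 = (5 + 4·9 + 13)/6 = 54/6 = 9
te_Task 2 = (12 + 4·13 + 14)/6 = 78/6 = 13
te_Task 3 = (8 + 4·12 + 28)/6 = 84/6 = 14
te_Task 4 = (10 + 4·12 + 20)/6 = 78/6 = 13
te_Task 5 = (1 + 4·2 + 3)/6 = 12/6 = 2
te_Task 6 = (9 + 4·11 + 13)/6 = 66/6 = 11
te_Task 7 = (11 + 4·13 + 21)/6 = 84/6 = 14
te_Task 8 = (1 + 4·4 + 7)/6 = 24/6 = 4
te_Task 9 = (1 + 4·2 + 3)/6 = 12/6 = 2
te_Task 10 = (6 + 4·12 + 24)/6 = 78/6 = 13

Forward pass:
ES_Task 1 = 0; EF_Task 1 = 9
ES_Task 2 = 0; EF_Task 2 = 13
ES_Task 3 = 0; EF_Task 3 = 14
ES_Task 4 = 0; EF_Task 4 = 13
ES_Task 5 = 0; EF_Task 5 = 2
ES_Task 6 = max(EF_Task 2=13, EF_Task 4=13) = 13; EF_Task 6 = 13+11 = 24
ES_Task 7 = 13; EF_Task 7 = 13+14 = 27
ES_Task 8 = 14; EF_Task 8 = 14+4 = 18
ES_Task 9 = max(EF_Task 1=9, EF_Task 3=14) = 14; EF_Task 9 = 14+2 = 16
ES_Task 10 = max(EF_Task 1=9, EF_Task 5=2, EF_Task 6=24, EF_Task 7=27, EF_Task 8=18, EF_Task 9=16) = 27; EF_Task 10 = 27+13 = 40
Expected project duration μ = 40 days. Critical path: Task 4 → Task 7 → Task 10.

Backward pass:
LF_Task 10 = 40; LS_Task 10 = 40−13 = 27
LF_Task 9 = LS_Task 10 = 27; LS_Task 9 = 27−2 = 25
LF_Task 8 = LS_Task 10 = 27; LS_Task 8 = 27−4 = 23
LF_Task 7 = LS_Task 10 = 27; LS_Task 7 = 27−14 = 13
LF_Task 6 = LS_Task 10 = 27; LS_Task 6 = 27−11 = 16
LF_Task 5 = LS_Task 10 = 27; LS_Task 5 = 27−2 = 25
LF_Task 4 = min(LS_Task 6=16, LS_Task 7=13) = 13; LS_Task 4 = 13−13 = 0
LF_Task 3 = min(LS_Task 8=23, LS_Task 9=25) = 23; LS_Task 3 = 23−14 = 9
LF_Task 2 = LS_Task 6 = 16; LS_Task 2 = 16−13 = 3
LF_Task 1 = min(LS_Task 9=25, LS_Task 10=27) = 25; LS_Task 1 = 25−9 = 16
Slack_Task 2 = LS_Task 2 − ES_Task 2 = 3 − 0 = 3

3 days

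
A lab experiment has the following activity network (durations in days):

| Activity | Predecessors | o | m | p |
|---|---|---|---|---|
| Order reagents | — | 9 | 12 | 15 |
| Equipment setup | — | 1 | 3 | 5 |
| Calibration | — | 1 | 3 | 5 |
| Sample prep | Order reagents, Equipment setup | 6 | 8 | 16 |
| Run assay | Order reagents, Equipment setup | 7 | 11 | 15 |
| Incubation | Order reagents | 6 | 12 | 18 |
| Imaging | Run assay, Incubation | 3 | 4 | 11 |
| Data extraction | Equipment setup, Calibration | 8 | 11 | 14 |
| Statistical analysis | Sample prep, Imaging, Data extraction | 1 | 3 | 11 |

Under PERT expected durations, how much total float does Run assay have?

te_Order reagents = (9 + 4·12 + 15)/6 = 72/6 = 12
te_Equipment setup = (1 + 4·3 + 5)/6 = 18/6 = 3
te_Calibration = (1 + 4·3 + 5)/6 = 18/6 = 3
te_Sample prep = (6 + 4·8 + 16)/6 = 54/6 = 9
te_Run assay = (7 + 4·11 + 15)/6 = 66/6 = 11
te_Incubation = (6 + 4·12 + 18)/6 = 72/6 = 12
te_Imaging = (3 + 4·4 + 11)/6 = 30/6 = 5
te_Data extraction = (8 + 4·11 + 14)/6 = 66/6 = 11
te_Statistical analysis = (1 + 4·3 + 11)/6 = 24/6 = 4

Forward pass:
ES_Order reagents = 0; EF_Order reagents = 12
ES_Equipment setup = 0; EF_Equipment setup = 3
ES_Calibration = 0; EF_Calibration = 3
ES_Sample prep = max(EF_Order reagents=12, EF_Equipment setup=3) = 12; EF_Sample prep = 12+9 = 21
ES_Run assay = max(EF_Order reagents=12, EF_Equipment setup=3) = 12; EF_Run assay = 12+11 = 23
ES_Incubation = 12; EF_Incubation = 12+12 = 24
ES_Imaging = max(EF_Run assay=23, EF_Incubation=24) = 24; EF_Imaging = 24+5 = 29
ES_Data extraction = max(EF_Equipment setup=3, EF_Calibration=3) = 3; EF_Data extraction = 3+11 = 14
ES_Statistical analysis = max(EF_Sample prep=21, EF_Imaging=29, EF_Data extraction=14) = 29; EF_Statistical analysis = 29+4 = 33
Expected project duration μ = 33 days. Critical path: Order reagents → Incubation → Imaging → Statistical analysis.

Backward pass:
LF_Statistical analysis = 33; LS_Statistical analysis = 33−4 = 29
LF_Data extraction = LS_Statistical analysis = 29; LS_Data extraction = 29−11 = 18
LF_Imaging = LS_Statistical analysis = 29; LS_Imaging = 29−5 = 24
LF_Incubation = LS_Imaging = 24; LS_Incubation = 24−12 = 12
LF_Run assay = LS_Imaging = 24; LS_Run assay = 24−11 = 13
LF_Sample prep = LS_Statistical analysis = 29; LS_Sample prep = 29−9 = 20
LF_Calibration = LS_Data extraction = 18; LS_Calibration = 18−3 = 15
LF_Equipment setup = min(LS_Sample prep=20, LS_Run assay=13, LS_Data extraction=18) = 13; LS_Equipment setup = 13−3 = 10
LF_Order reagents = min(LS_Sample prep=20, LS_Run assay=13, LS_Incubation=12) = 12; LS_Order reagents = 12−12 = 0
Slack_Run assay = LS_Run assay − ES_Run assay = 13 − 12 = 1

1 days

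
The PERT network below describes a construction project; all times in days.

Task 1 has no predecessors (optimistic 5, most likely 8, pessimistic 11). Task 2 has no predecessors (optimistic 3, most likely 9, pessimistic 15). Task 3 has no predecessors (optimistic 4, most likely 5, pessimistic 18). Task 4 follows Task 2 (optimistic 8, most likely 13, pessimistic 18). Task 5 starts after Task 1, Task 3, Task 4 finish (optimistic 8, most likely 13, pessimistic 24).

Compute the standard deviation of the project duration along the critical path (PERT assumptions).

3.73 days

te_Task 1 = (5 + 4·8 + 11)/6 = 48/6 = 8; σ²_Task 1 = ((11−5)/6)² = 1.000
te_Task 2 = (3 + 4·9 + 15)/6 = 54/6 = 9; σ²_Task 2 = ((15−3)/6)² = 4.000
te_Task 3 = (4 + 4·5 + 18)/6 = 42/6 = 7; σ²_Task 3 = ((18−4)/6)² = 5.444
te_Task 4 = (8 + 4·13 + 18)/6 = 78/6 = 13; σ²_Task 4 = ((18−8)/6)² = 2.778
te_Task 5 = (8 + 4·13 + 24)/6 = 84/6 = 14; σ²_Task 5 = ((24−8)/6)² = 7.111

Forward pass:
ES_Task 1 = 0; EF_Task 1 = 8
ES_Task 2 = 0; EF_Task 2 = 9
ES_Task 3 = 0; EF_Task 3 = 7
ES_Task 4 = 9; EF_Task 4 = 9+13 = 22
ES_Task 5 = max(EF_Task 1=8, EF_Task 3=7, EF_Task 4=22) = 22; EF_Task 5 = 22+14 = 36
Expected project duration μ = 36 days. Critical path: Task 2 → Task 4 → Task 5.

Variance along critical path = 4.000 + 2.778 + 7.111 = 13.889
σ = √13.889 = 3.727 days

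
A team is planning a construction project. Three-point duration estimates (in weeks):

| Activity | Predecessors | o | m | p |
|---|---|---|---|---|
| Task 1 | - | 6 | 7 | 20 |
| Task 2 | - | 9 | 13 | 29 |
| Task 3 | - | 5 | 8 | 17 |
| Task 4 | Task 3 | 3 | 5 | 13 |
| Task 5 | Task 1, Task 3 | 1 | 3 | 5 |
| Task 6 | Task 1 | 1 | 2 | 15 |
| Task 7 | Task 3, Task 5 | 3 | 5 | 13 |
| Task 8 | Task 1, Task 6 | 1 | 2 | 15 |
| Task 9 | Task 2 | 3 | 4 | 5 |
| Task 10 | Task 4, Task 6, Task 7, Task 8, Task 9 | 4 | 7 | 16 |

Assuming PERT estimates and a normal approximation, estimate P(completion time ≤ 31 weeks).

te_Task 1 = (6 + 4·7 + 20)/6 = 54/6 = 9; σ²_Task 1 = ((20−6)/6)² = 5.444
te_Task 2 = (9 + 4·13 + 29)/6 = 90/6 = 15; σ²_Task 2 = ((29−9)/6)² = 11.111
te_Task 3 = (5 + 4·8 + 17)/6 = 54/6 = 9; σ²_Task 3 = ((17−5)/6)² = 4.000
te_Task 4 = (3 + 4·5 + 13)/6 = 36/6 = 6; σ²_Task 4 = ((13−3)/6)² = 2.778
te_Task 5 = (1 + 4·3 + 5)/6 = 18/6 = 3; σ²_Task 5 = ((5−1)/6)² = 0.444
te_Task 6 = (1 + 4·2 + 15)/6 = 24/6 = 4; σ²_Task 6 = ((15−1)/6)² = 5.444
te_Task 7 = (3 + 4·5 + 13)/6 = 36/6 = 6; σ²_Task 7 = ((13−3)/6)² = 2.778
te_Task 8 = (1 + 4·2 + 15)/6 = 24/6 = 4; σ²_Task 8 = ((15−1)/6)² = 5.444
te_Task 9 = (3 + 4·4 + 5)/6 = 24/6 = 4; σ²_Task 9 = ((5−3)/6)² = 0.111
te_Task 10 = (4 + 4·7 + 16)/6 = 48/6 = 8; σ²_Task 10 = ((16−4)/6)² = 4.000

Forward pass:
ES_Task 1 = 0; EF_Task 1 = 9
ES_Task 2 = 0; EF_Task 2 = 15
ES_Task 3 = 0; EF_Task 3 = 9
ES_Task 4 = 9; EF_Task 4 = 9+6 = 15
ES_Task 5 = max(EF_Task 1=9, EF_Task 3=9) = 9; EF_Task 5 = 9+3 = 12
ES_Task 6 = 9; EF_Task 6 = 9+4 = 13
ES_Task 7 = max(EF_Task 3=9, EF_Task 5=12) = 12; EF_Task 7 = 12+6 = 18
ES_Task 8 = max(EF_Task 1=9, EF_Task 6=13) = 13; EF_Task 8 = 13+4 = 17
ES_Task 9 = 15; EF_Task 9 = 15+4 = 19
ES_Task 10 = max(EF_Task 4=15, EF_Task 6=13, EF_Task 7=18, EF_Task 8=17, EF_Task 9=19) = 19; EF_Task 10 = 19+8 = 27
Expected project duration μ = 27 weeks. Critical path: Task 2 → Task 9 → Task 10.

Variance along critical path = 11.111 + 0.111 + 4.000 = 15.222; σ = √15.222 = 3.902 weeks.
Z = (31 − 27) / 3.902 = 1.025
P(T ≤ 31) = Φ(1.025) ≈ 0.847

0.847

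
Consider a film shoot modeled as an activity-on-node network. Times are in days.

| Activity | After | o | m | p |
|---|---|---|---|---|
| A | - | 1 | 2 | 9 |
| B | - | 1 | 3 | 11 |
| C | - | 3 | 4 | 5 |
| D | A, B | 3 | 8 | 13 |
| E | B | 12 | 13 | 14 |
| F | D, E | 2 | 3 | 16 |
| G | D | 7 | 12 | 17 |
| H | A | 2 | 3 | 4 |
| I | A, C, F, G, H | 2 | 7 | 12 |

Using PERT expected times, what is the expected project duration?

31 days

te_A = (1 + 4·2 + 9)/6 = 18/6 = 3
te_B = (1 + 4·3 + 11)/6 = 24/6 = 4
te_C = (3 + 4·4 + 5)/6 = 24/6 = 4
te_D = (3 + 4·8 + 13)/6 = 48/6 = 8
te_E = (12 + 4·13 + 14)/6 = 78/6 = 13
te_F = (2 + 4·3 + 16)/6 = 30/6 = 5
te_G = (7 + 4·12 + 17)/6 = 72/6 = 12
te_H = (2 + 4·3 + 4)/6 = 18/6 = 3
te_I = (2 + 4·7 + 12)/6 = 42/6 = 7

Forward pass:
ES_A = 0; EF_A = 3
ES_B = 0; EF_B = 4
ES_C = 0; EF_C = 4
ES_D = max(EF_A=3, EF_B=4) = 4; EF_D = 4+8 = 12
ES_E = 4; EF_E = 4+13 = 17
ES_F = max(EF_D=12, EF_E=17) = 17; EF_F = 17+5 = 22
ES_G = 12; EF_G = 12+12 = 24
ES_H = 3; EF_H = 3+3 = 6
ES_I = max(EF_A=3, EF_C=4, EF_F=22, EF_G=24, EF_H=6) = 24; EF_I = 24+7 = 31
Expected project duration μ = 31 days. Critical path: B → D → G → I.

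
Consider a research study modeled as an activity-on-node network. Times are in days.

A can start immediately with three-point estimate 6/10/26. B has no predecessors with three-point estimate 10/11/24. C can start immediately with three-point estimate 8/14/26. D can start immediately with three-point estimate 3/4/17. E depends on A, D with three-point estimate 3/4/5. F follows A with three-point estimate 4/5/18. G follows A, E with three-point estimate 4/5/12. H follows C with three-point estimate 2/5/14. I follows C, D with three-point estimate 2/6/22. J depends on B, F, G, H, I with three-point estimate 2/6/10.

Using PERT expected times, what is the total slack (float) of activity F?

te_A = (6 + 4·10 + 26)/6 = 72/6 = 12
te_B = (10 + 4·11 + 24)/6 = 78/6 = 13
te_C = (8 + 4·14 + 26)/6 = 90/6 = 15
te_D = (3 + 4·4 + 17)/6 = 36/6 = 6
te_E = (3 + 4·4 + 5)/6 = 24/6 = 4
te_F = (4 + 4·5 + 18)/6 = 42/6 = 7
te_G = (4 + 4·5 + 12)/6 = 36/6 = 6
te_H = (2 + 4·5 + 14)/6 = 36/6 = 6
te_I = (2 + 4·6 + 22)/6 = 48/6 = 8
te_J = (2 + 4·6 + 10)/6 = 36/6 = 6

Forward pass:
ES_A = 0; EF_A = 12
ES_B = 0; EF_B = 13
ES_C = 0; EF_C = 15
ES_D = 0; EF_D = 6
ES_E = max(EF_A=12, EF_D=6) = 12; EF_E = 12+4 = 16
ES_F = 12; EF_F = 12+7 = 19
ES_G = max(EF_A=12, EF_E=16) = 16; EF_G = 16+6 = 22
ES_H = 15; EF_H = 15+6 = 21
ES_I = max(EF_C=15, EF_D=6) = 15; EF_I = 15+8 = 23
ES_J = max(EF_B=13, EF_F=19, EF_G=22, EF_H=21, EF_I=23) = 23; EF_J = 23+6 = 29
Expected project duration μ = 29 days. Critical path: C → I → J.

Backward pass:
LF_J = 29; LS_J = 29−6 = 23
LF_I = LS_J = 23; LS_I = 23−8 = 15
LF_H = LS_J = 23; LS_H = 23−6 = 17
LF_G = LS_J = 23; LS_G = 23−6 = 17
LF_F = LS_J = 23; LS_F = 23−7 = 16
LF_E = LS_G = 17; LS_E = 17−4 = 13
LF_D = min(LS_E=13, LS_I=15) = 13; LS_D = 13−6 = 7
LF_C = min(LS_H=17, LS_I=15) = 15; LS_C = 15−15 = 0
LF_B = LS_J = 23; LS_B = 23−13 = 10
LF_A = min(LS_E=13, LS_F=16, LS_G=17) = 13; LS_A = 13−12 = 1
Slack_F = LS_F − ES_F = 16 − 12 = 4

4 days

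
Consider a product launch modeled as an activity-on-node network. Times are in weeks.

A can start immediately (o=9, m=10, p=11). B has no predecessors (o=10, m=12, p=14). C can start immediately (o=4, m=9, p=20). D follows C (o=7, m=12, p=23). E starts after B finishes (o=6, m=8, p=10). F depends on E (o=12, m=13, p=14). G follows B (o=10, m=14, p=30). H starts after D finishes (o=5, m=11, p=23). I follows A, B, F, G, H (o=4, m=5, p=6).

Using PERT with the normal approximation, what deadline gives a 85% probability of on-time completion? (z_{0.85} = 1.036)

45.0 weeks

te_A = (9 + 4·10 + 11)/6 = 60/6 = 10; σ²_A = ((11−9)/6)² = 0.111
te_B = (10 + 4·12 + 14)/6 = 72/6 = 12; σ²_B = ((14−10)/6)² = 0.444
te_C = (4 + 4·9 + 20)/6 = 60/6 = 10; σ²_C = ((20−4)/6)² = 7.111
te_D = (7 + 4·12 + 23)/6 = 78/6 = 13; σ²_D = ((23−7)/6)² = 7.111
te_E = (6 + 4·8 + 10)/6 = 48/6 = 8; σ²_E = ((10−6)/6)² = 0.444
te_F = (12 + 4·13 + 14)/6 = 78/6 = 13; σ²_F = ((14−12)/6)² = 0.111
te_G = (10 + 4·14 + 30)/6 = 96/6 = 16; σ²_G = ((30−10)/6)² = 11.111
te_H = (5 + 4·11 + 23)/6 = 72/6 = 12; σ²_H = ((23−5)/6)² = 9.000
te_I = (4 + 4·5 + 6)/6 = 30/6 = 5; σ²_I = ((6−4)/6)² = 0.111

Forward pass:
ES_A = 0; EF_A = 10
ES_B = 0; EF_B = 12
ES_C = 0; EF_C = 10
ES_D = 10; EF_D = 10+13 = 23
ES_E = 12; EF_E = 12+8 = 20
ES_F = 20; EF_F = 20+13 = 33
ES_G = 12; EF_G = 12+16 = 28
ES_H = 23; EF_H = 23+12 = 35
ES_I = max(EF_A=10, EF_B=12, EF_F=33, EF_G=28, EF_H=35) = 35; EF_I = 35+5 = 40
Expected project duration μ = 40 weeks. Critical path: C → D → H → I.

Variance along critical path = 7.111 + 7.111 + 9.000 + 0.111 = 23.333; σ = 4.830 weeks.
D = μ + z·σ = 40 + 1.036·4.830 = 45.0 weeks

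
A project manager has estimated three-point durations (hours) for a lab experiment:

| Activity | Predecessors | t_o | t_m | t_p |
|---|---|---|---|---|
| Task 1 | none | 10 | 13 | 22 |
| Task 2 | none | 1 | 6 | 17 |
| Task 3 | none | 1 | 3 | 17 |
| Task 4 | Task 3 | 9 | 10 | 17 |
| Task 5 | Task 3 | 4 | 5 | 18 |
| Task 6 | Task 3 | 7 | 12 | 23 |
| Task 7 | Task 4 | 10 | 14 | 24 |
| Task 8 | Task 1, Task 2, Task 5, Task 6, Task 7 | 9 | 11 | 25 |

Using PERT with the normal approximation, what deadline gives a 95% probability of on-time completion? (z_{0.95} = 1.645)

51.6 hours

te_Task 1 = (10 + 4·13 + 22)/6 = 84/6 = 14; σ²_Task 1 = ((22−10)/6)² = 4.000
te_Task 2 = (1 + 4·6 + 17)/6 = 42/6 = 7; σ²_Task 2 = ((17−1)/6)² = 7.111
te_Task 3 = (1 + 4·3 + 17)/6 = 30/6 = 5; σ²_Task 3 = ((17−1)/6)² = 7.111
te_Task 4 = (9 + 4·10 + 17)/6 = 66/6 = 11; σ²_Task 4 = ((17−9)/6)² = 1.778
te_Task 5 = (4 + 4·5 + 18)/6 = 42/6 = 7; σ²_Task 5 = ((18−4)/6)² = 5.444
te_Task 6 = (7 + 4·12 + 23)/6 = 78/6 = 13; σ²_Task 6 = ((23−7)/6)² = 7.111
te_Task 7 = (10 + 4·14 + 24)/6 = 90/6 = 15; σ²_Task 7 = ((24−10)/6)² = 5.444
te_Task 8 = (9 + 4·11 + 25)/6 = 78/6 = 13; σ²_Task 8 = ((25−9)/6)² = 7.111

Forward pass:
ES_Task 1 = 0; EF_Task 1 = 14
ES_Task 2 = 0; EF_Task 2 = 7
ES_Task 3 = 0; EF_Task 3 = 5
ES_Task 4 = 5; EF_Task 4 = 5+11 = 16
ES_Task 5 = 5; EF_Task 5 = 5+7 = 12
ES_Task 6 = 5; EF_Task 6 = 5+13 = 18
ES_Task 7 = 16; EF_Task 7 = 16+15 = 31
ES_Task 8 = max(EF_Task 1=14, EF_Task 2=7, EF_Task 5=12, EF_Task 6=18, EF_Task 7=31) = 31; EF_Task 8 = 31+13 = 44
Expected project duration μ = 44 hours. Critical path: Task 3 → Task 4 → Task 7 → Task 8.

Variance along critical path = 7.111 + 1.778 + 5.444 + 7.111 = 21.444; σ = 4.631 hours.
D = μ + z·σ = 44 + 1.645·4.631 = 51.6 hours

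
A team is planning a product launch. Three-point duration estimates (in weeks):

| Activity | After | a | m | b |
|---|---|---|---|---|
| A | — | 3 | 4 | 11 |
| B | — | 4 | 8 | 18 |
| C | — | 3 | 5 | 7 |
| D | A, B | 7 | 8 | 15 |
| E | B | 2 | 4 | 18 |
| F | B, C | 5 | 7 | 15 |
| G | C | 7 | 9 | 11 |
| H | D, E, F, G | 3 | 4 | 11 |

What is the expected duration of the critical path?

23 weeks

te_A = (3 + 4·4 + 11)/6 = 30/6 = 5
te_B = (4 + 4·8 + 18)/6 = 54/6 = 9
te_C = (3 + 4·5 + 7)/6 = 30/6 = 5
te_D = (7 + 4·8 + 15)/6 = 54/6 = 9
te_E = (2 + 4·4 + 18)/6 = 36/6 = 6
te_F = (5 + 4·7 + 15)/6 = 48/6 = 8
te_G = (7 + 4·9 + 11)/6 = 54/6 = 9
te_H = (3 + 4·4 + 11)/6 = 30/6 = 5

Forward pass:
ES_A = 0; EF_A = 5
ES_B = 0; EF_B = 9
ES_C = 0; EF_C = 5
ES_D = max(EF_A=5, EF_B=9) = 9; EF_D = 9+9 = 18
ES_E = 9; EF_E = 9+6 = 15
ES_F = max(EF_B=9, EF_C=5) = 9; EF_F = 9+8 = 17
ES_G = 5; EF_G = 5+9 = 14
ES_H = max(EF_D=18, EF_E=15, EF_F=17, EF_G=14) = 18; EF_H = 18+5 = 23
Expected project duration μ = 23 weeks. Critical path: B → D → H.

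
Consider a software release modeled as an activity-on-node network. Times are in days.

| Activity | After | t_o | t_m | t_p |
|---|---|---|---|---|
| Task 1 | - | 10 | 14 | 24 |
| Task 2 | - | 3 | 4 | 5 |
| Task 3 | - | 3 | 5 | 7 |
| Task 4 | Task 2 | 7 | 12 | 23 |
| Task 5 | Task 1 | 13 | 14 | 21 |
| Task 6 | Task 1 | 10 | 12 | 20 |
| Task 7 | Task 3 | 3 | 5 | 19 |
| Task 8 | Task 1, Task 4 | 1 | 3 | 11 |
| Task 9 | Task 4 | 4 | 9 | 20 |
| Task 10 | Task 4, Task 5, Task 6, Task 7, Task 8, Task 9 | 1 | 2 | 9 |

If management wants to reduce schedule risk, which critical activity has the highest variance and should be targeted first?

Task 1

te_Task 1 = (10 + 4·14 + 24)/6 = 90/6 = 15; σ²_Task 1 = ((24−10)/6)² = 5.444
te_Task 2 = (3 + 4·4 + 5)/6 = 24/6 = 4; σ²_Task 2 = ((5−3)/6)² = 0.111
te_Task 3 = (3 + 4·5 + 7)/6 = 30/6 = 5; σ²_Task 3 = ((7−3)/6)² = 0.444
te_Task 4 = (7 + 4·12 + 23)/6 = 78/6 = 13; σ²_Task 4 = ((23−7)/6)² = 7.111
te_Task 5 = (13 + 4·14 + 21)/6 = 90/6 = 15; σ²_Task 5 = ((21−13)/6)² = 1.778
te_Task 6 = (10 + 4·12 + 20)/6 = 78/6 = 13; σ²_Task 6 = ((20−10)/6)² = 2.778
te_Task 7 = (3 + 4·5 + 19)/6 = 42/6 = 7; σ²_Task 7 = ((19−3)/6)² = 7.111
te_Task 8 = (1 + 4·3 + 11)/6 = 24/6 = 4; σ²_Task 8 = ((11−1)/6)² = 2.778
te_Task 9 = (4 + 4·9 + 20)/6 = 60/6 = 10; σ²_Task 9 = ((20−4)/6)² = 7.111
te_Task 10 = (1 + 4·2 + 9)/6 = 18/6 = 3; σ²_Task 10 = ((9−1)/6)² = 1.778

Forward pass:
ES_Task 1 = 0; EF_Task 1 = 15
ES_Task 2 = 0; EF_Task 2 = 4
ES_Task 3 = 0; EF_Task 3 = 5
ES_Task 4 = 4; EF_Task 4 = 4+13 = 17
ES_Task 5 = 15; EF_Task 5 = 15+15 = 30
ES_Task 6 = 15; EF_Task 6 = 15+13 = 28
ES_Task 7 = 5; EF_Task 7 = 5+7 = 12
ES_Task 8 = max(EF_Task 1=15, EF_Task 4=17) = 17; EF_Task 8 = 17+4 = 21
ES_Task 9 = 17; EF_Task 9 = 17+10 = 27
ES_Task 10 = max(EF_Task 4=17, EF_Task 5=30, EF_Task 6=28, EF_Task 7=12, EF_Task 8=21, EF_Task 9=27) = 30; EF_Task 10 = 30+3 = 33
Expected project duration μ = 33 days. Critical path: Task 1 → Task 5 → Task 10.

Variances on critical path: σ²_Task 1=5.444, σ²_Task 5=1.778, σ²_Task 10=1.778.
Largest is σ²_Task 1 = 5.444.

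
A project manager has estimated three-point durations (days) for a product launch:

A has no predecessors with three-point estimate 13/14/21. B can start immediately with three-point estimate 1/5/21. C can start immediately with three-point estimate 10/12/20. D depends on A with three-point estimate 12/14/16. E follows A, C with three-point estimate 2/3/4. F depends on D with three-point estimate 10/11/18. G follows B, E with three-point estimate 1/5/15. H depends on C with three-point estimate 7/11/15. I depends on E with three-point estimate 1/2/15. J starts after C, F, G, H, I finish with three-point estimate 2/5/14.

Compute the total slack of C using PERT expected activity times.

te_A = (13 + 4·14 + 21)/6 = 90/6 = 15
te_B = (1 + 4·5 + 21)/6 = 42/6 = 7
te_C = (10 + 4·12 + 20)/6 = 78/6 = 13
te_D = (12 + 4·14 + 16)/6 = 84/6 = 14
te_E = (2 + 4·3 + 4)/6 = 18/6 = 3
te_F = (10 + 4·11 + 18)/6 = 72/6 = 12
te_G = (1 + 4·5 + 15)/6 = 36/6 = 6
te_H = (7 + 4·11 + 15)/6 = 66/6 = 11
te_I = (1 + 4·2 + 15)/6 = 24/6 = 4
te_J = (2 + 4·5 + 14)/6 = 36/6 = 6

Forward pass:
ES_A = 0; EF_A = 15
ES_B = 0; EF_B = 7
ES_C = 0; EF_C = 13
ES_D = 15; EF_D = 15+14 = 29
ES_E = max(EF_A=15, EF_C=13) = 15; EF_E = 15+3 = 18
ES_F = 29; EF_F = 29+12 = 41
ES_G = max(EF_B=7, EF_E=18) = 18; EF_G = 18+6 = 24
ES_H = 13; EF_H = 13+11 = 24
ES_I = 18; EF_I = 18+4 = 22
ES_J = max(EF_C=13, EF_F=41, EF_G=24, EF_H=24, EF_I=22) = 41; EF_J = 41+6 = 47
Expected project duration μ = 47 days. Critical path: A → D → F → J.

Backward pass:
LF_J = 47; LS_J = 47−6 = 41
LF_I = LS_J = 41; LS_I = 41−4 = 37
LF_H = LS_J = 41; LS_H = 41−11 = 30
LF_G = LS_J = 41; LS_G = 41−6 = 35
LF_F = LS_J = 41; LS_F = 41−12 = 29
LF_E = min(LS_G=35, LS_I=37) = 35; LS_E = 35−3 = 32
LF_D = LS_F = 29; LS_D = 29−14 = 15
LF_C = min(LS_E=32, LS_H=30, LS_J=41) = 30; LS_C = 30−13 = 17
LF_B = LS_G = 35; LS_B = 35−7 = 28
LF_A = min(LS_D=15, LS_E=32) = 15; LS_A = 15−15 = 0
Slack_C = LS_C − ES_C = 17 − 0 = 17

17 days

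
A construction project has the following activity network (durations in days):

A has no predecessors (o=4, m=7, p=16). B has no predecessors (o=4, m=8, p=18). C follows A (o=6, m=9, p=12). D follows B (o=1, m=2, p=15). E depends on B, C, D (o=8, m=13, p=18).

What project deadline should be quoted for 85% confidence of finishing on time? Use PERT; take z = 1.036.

te_A = (4 + 4·7 + 16)/6 = 48/6 = 8; σ²_A = ((16−4)/6)² = 4.000
te_B = (4 + 4·8 + 18)/6 = 54/6 = 9; σ²_B = ((18−4)/6)² = 5.444
te_C = (6 + 4·9 + 12)/6 = 54/6 = 9; σ²_C = ((12−6)/6)² = 1.000
te_D = (1 + 4·2 + 15)/6 = 24/6 = 4; σ²_D = ((15−1)/6)² = 5.444
te_E = (8 + 4·13 + 18)/6 = 78/6 = 13; σ²_E = ((18−8)/6)² = 2.778

Forward pass:
ES_A = 0; EF_A = 8
ES_B = 0; EF_B = 9
ES_C = 8; EF_C = 8+9 = 17
ES_D = 9; EF_D = 9+4 = 13
ES_E = max(EF_B=9, EF_C=17, EF_D=13) = 17; EF_E = 17+13 = 30
Expected project duration μ = 30 days. Critical path: A → C → E.

Variance along critical path = 4.000 + 1.000 + 2.778 = 7.778; σ = 2.789 days.
D = μ + z·σ = 30 + 1.036·2.789 = 32.9 days

32.9 days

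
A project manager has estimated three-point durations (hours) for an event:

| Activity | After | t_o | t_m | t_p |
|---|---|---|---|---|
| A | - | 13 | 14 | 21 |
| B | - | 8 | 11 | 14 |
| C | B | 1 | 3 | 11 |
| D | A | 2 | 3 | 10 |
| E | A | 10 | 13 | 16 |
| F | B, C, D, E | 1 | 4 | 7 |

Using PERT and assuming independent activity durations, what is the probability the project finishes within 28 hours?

0.020

te_A = (13 + 4·14 + 21)/6 = 90/6 = 15; σ²_A = ((21−13)/6)² = 1.778
te_B = (8 + 4·11 + 14)/6 = 66/6 = 11; σ²_B = ((14−8)/6)² = 1.000
te_C = (1 + 4·3 + 11)/6 = 24/6 = 4; σ²_C = ((11−1)/6)² = 2.778
te_D = (2 + 4·3 + 10)/6 = 24/6 = 4; σ²_D = ((10−2)/6)² = 1.778
te_E = (10 + 4·13 + 16)/6 = 78/6 = 13; σ²_E = ((16−10)/6)² = 1.000
te_F = (1 + 4·4 + 7)/6 = 24/6 = 4; σ²_F = ((7−1)/6)² = 1.000

Forward pass:
ES_A = 0; EF_A = 15
ES_B = 0; EF_B = 11
ES_C = 11; EF_C = 11+4 = 15
ES_D = 15; EF_D = 15+4 = 19
ES_E = 15; EF_E = 15+13 = 28
ES_F = max(EF_B=11, EF_C=15, EF_D=19, EF_E=28) = 28; EF_F = 28+4 = 32
Expected project duration μ = 32 hours. Critical path: A → E → F.

Variance along critical path = 1.778 + 1.000 + 1.000 = 3.778; σ = √3.778 = 1.944 hours.
Z = (28 − 32) / 1.944 = -2.058
P(T ≤ 28) = Φ(-2.058) ≈ 0.020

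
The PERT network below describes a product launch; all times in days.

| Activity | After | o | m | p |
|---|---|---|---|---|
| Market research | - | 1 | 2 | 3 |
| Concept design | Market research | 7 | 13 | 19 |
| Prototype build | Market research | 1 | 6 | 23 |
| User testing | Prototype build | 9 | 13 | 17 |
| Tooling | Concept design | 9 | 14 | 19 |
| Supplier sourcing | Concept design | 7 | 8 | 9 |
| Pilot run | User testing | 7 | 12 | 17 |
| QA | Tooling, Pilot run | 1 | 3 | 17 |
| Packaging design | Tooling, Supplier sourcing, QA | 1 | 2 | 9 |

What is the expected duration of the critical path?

te_Market research = (1 + 4·2 + 3)/6 = 12/6 = 2
te_Concept design = (7 + 4·13 + 19)/6 = 78/6 = 13
te_Prototype build = (1 + 4·6 + 23)/6 = 48/6 = 8
te_User testing = (9 + 4·13 + 17)/6 = 78/6 = 13
te_Tooling = (9 + 4·14 + 19)/6 = 84/6 = 14
te_Supplier sourcing = (7 + 4·8 + 9)/6 = 48/6 = 8
te_Pilot run = (7 + 4·12 + 17)/6 = 72/6 = 12
te_QA = (1 + 4·3 + 17)/6 = 30/6 = 5
te_Packaging design = (1 + 4·2 + 9)/6 = 18/6 = 3

Forward pass:
ES_Market research = 0; EF_Market research = 2
ES_Concept design = 2; EF_Concept design = 2+13 = 15
ES_Prototype build = 2; EF_Prototype build = 2+8 = 10
ES_User testing = 10; EF_User testing = 10+13 = 23
ES_Tooling = 15; EF_Tooling = 15+14 = 29
ES_Supplier sourcing = 15; EF_Supplier sourcing = 15+8 = 23
ES_Pilot run = 23; EF_Pilot run = 23+12 = 35
ES_QA = max(EF_Tooling=29, EF_Pilot run=35) = 35; EF_QA = 35+5 = 40
ES_Packaging design = max(EF_Tooling=29, EF_Supplier sourcing=23, EF_QA=40) = 40; EF_Packaging design = 40+3 = 43
Expected project duration μ = 43 days. Critical path: Market research → Prototype build → User testing → Pilot run → QA → Packaging design.

43 days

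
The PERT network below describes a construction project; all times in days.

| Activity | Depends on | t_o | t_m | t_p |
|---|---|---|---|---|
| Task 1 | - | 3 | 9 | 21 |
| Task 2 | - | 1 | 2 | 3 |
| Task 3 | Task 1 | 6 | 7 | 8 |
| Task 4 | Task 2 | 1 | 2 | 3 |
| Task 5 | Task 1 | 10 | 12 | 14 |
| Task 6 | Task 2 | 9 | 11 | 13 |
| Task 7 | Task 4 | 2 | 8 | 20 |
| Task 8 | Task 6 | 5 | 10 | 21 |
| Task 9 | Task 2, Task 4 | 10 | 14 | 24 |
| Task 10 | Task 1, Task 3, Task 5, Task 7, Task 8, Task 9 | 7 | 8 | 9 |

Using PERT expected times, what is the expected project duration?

32 days

te_Task 1 = (3 + 4·9 + 21)/6 = 60/6 = 10
te_Task 2 = (1 + 4·2 + 3)/6 = 12/6 = 2
te_Task 3 = (6 + 4·7 + 8)/6 = 42/6 = 7
te_Task 4 = (1 + 4·2 + 3)/6 = 12/6 = 2
te_Task 5 = (10 + 4·12 + 14)/6 = 72/6 = 12
te_Task 6 = (9 + 4·11 + 13)/6 = 66/6 = 11
te_Task 7 = (2 + 4·8 + 20)/6 = 54/6 = 9
te_Task 8 = (5 + 4·10 + 21)/6 = 66/6 = 11
te_Task 9 = (10 + 4·14 + 24)/6 = 90/6 = 15
te_Task 10 = (7 + 4·8 + 9)/6 = 48/6 = 8

Forward pass:
ES_Task 1 = 0; EF_Task 1 = 10
ES_Task 2 = 0; EF_Task 2 = 2
ES_Task 3 = 10; EF_Task 3 = 10+7 = 17
ES_Task 4 = 2; EF_Task 4 = 2+2 = 4
ES_Task 5 = 10; EF_Task 5 = 10+12 = 22
ES_Task 6 = 2; EF_Task 6 = 2+11 = 13
ES_Task 7 = 4; EF_Task 7 = 4+9 = 13
ES_Task 8 = 13; EF_Task 8 = 13+11 = 24
ES_Task 9 = max(EF_Task 2=2, EF_Task 4=4) = 4; EF_Task 9 = 4+15 = 19
ES_Task 10 = max(EF_Task 1=10, EF_Task 3=17, EF_Task 5=22, EF_Task 7=13, EF_Task 8=24, EF_Task 9=19) = 24; EF_Task 10 = 24+8 = 32
Expected project duration μ = 32 days. Critical path: Task 2 → Task 6 → Task 8 → Task 10.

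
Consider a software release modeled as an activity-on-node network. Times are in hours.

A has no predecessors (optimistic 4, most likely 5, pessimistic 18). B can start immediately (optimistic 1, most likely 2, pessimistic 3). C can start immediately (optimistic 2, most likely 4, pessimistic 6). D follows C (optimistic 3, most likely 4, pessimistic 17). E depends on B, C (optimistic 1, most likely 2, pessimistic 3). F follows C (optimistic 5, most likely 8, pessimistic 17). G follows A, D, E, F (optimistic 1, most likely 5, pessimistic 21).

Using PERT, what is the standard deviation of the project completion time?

te_A = (4 + 4·5 + 18)/6 = 42/6 = 7; σ²_A = ((18−4)/6)² = 5.444
te_B = (1 + 4·2 + 3)/6 = 12/6 = 2; σ²_B = ((3−1)/6)² = 0.111
te_C = (2 + 4·4 + 6)/6 = 24/6 = 4; σ²_C = ((6−2)/6)² = 0.444
te_D = (3 + 4·4 + 17)/6 = 36/6 = 6; σ²_D = ((17−3)/6)² = 5.444
te_E = (1 + 4·2 + 3)/6 = 12/6 = 2; σ²_E = ((3−1)/6)² = 0.111
te_F = (5 + 4·8 + 17)/6 = 54/6 = 9; σ²_F = ((17−5)/6)² = 4.000
te_G = (1 + 4·5 + 21)/6 = 42/6 = 7; σ²_G = ((21−1)/6)² = 11.111

Forward pass:
ES_A = 0; EF_A = 7
ES_B = 0; EF_B = 2
ES_C = 0; EF_C = 4
ES_D = 4; EF_D = 4+6 = 10
ES_E = max(EF_B=2, EF_C=4) = 4; EF_E = 4+2 = 6
ES_F = 4; EF_F = 4+9 = 13
ES_G = max(EF_A=7, EF_D=10, EF_E=6, EF_F=13) = 13; EF_G = 13+7 = 20
Expected project duration μ = 20 hours. Critical path: C → F → G.

Variance along critical path = 0.444 + 4.000 + 11.111 = 15.556
σ = √15.556 = 3.944 hours

3.94 hours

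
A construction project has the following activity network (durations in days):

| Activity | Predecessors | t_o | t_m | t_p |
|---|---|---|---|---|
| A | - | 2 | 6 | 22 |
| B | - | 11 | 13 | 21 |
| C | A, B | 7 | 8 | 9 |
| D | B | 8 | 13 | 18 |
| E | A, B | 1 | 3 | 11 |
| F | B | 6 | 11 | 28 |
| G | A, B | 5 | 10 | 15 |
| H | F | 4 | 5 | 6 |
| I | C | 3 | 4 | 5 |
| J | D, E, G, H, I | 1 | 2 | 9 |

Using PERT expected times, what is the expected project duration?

te_A = (2 + 4·6 + 22)/6 = 48/6 = 8
te_B = (11 + 4·13 + 21)/6 = 84/6 = 14
te_C = (7 + 4·8 + 9)/6 = 48/6 = 8
te_D = (8 + 4·13 + 18)/6 = 78/6 = 13
te_E = (1 + 4·3 + 11)/6 = 24/6 = 4
te_F = (6 + 4·11 + 28)/6 = 78/6 = 13
te_G = (5 + 4·10 + 15)/6 = 60/6 = 10
te_H = (4 + 4·5 + 6)/6 = 30/6 = 5
te_I = (3 + 4·4 + 5)/6 = 24/6 = 4
te_J = (1 + 4·2 + 9)/6 = 18/6 = 3

Forward pass:
ES_A = 0; EF_A = 8
ES_B = 0; EF_B = 14
ES_C = max(EF_A=8, EF_B=14) = 14; EF_C = 14+8 = 22
ES_D = 14; EF_D = 14+13 = 27
ES_E = max(EF_A=8, EF_B=14) = 14; EF_E = 14+4 = 18
ES_F = 14; EF_F = 14+13 = 27
ES_G = max(EF_A=8, EF_B=14) = 14; EF_G = 14+10 = 24
ES_H = 27; EF_H = 27+5 = 32
ES_I = 22; EF_I = 22+4 = 26
ES_J = max(EF_D=27, EF_E=18, EF_G=24, EF_H=32, EF_I=26) = 32; EF_J = 32+3 = 35
Expected project duration μ = 35 days. Critical path: B → F → H → J.

35 days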